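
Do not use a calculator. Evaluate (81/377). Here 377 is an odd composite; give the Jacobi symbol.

Reciprocity: 81 ≡ 1 and 377 ≡ 1 (mod 4), so (81/377) = +(377/81).
Reduce top mod 81: now compute (53/81).
Reciprocity: 53 ≡ 1 and 81 ≡ 1 (mod 4), so (53/81) = +(81/53).
Reduce top mod 53: now compute (28/53).
Pull out 2^2: since 53 ≡ 5 (mod 8), (2/53) = -1, so (2/53)^2 = +1.
Reciprocity: 7 ≡ 3 and 53 ≡ 1 (mod 4), so (7/53) = +(53/7).
Reduce top mod 7: now compute (4/7).
Pull out 2^2: since 7 ≡ 7 (mod 8), (2/7) = +1, so (2/7)^2 = +1.
Reached (1/7) = 1. Collecting the sign flips along the way, the symbol is +1.

1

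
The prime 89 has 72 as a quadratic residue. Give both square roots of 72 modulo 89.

28, 61

89 ≡ 1 (mod 4), so we find a root by search.
Trying successive values, 28² = 784 ≡ 72 (mod 89). The other root is 89 − 28 = 61.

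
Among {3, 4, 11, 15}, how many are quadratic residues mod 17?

(3/17) = -1 → non-residue.
(4/17) = +1 → QR.
(11/17) = -1 → non-residue.
(15/17) = +1 → QR.
Total quadratic residues among the 4: 2.

2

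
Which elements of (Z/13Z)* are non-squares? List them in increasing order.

Square k = 1,…,6 (k and 13−k give the same square):
1²=1, 2²=4, 3²=9, 4²≡3, 5²≡12, 6²≡10 (mod 13).
The residues are {1, 3, 4, 9, 10, 12}; the non-residues are the remaining 6 nonzero classes.

2 5 6 7 8 11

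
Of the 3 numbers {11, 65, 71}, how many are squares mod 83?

(11/83) = +1 → QR.
(65/83) = +1 → QR.
(71/83) = -1 → non-residue.
Total quadratic residues among the 3: 2.

2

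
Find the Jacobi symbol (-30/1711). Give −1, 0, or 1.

First reduce: -30 ≡ 1681 (mod 1711).
Reciprocity: 1681 ≡ 1 and 1711 ≡ 3 (mod 4), so (1681/1711) = +(1711/1681).
Reduce top mod 1681: now compute (30/1681).
Pull out 2: since 1681 ≡ 1 (mod 8), (2/1681) = +1.
Reciprocity: 15 ≡ 3 and 1681 ≡ 1 (mod 4), so (15/1681) = +(1681/15).
Reduce top mod 15: now compute (1/15).
Reached (1/15) = 1. Collecting the sign flips along the way, the symbol is +1.

1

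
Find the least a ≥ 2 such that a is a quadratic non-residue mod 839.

(2/839) = +1, so 2 is a residue.
(3/839) = +1, so 3 is a residue.
(4/839) = +1, so 4 is a residue.
(5/839) = +1, so 5 is a residue.
(6/839) = +1, so 6 is a residue.
(7/839) = +1, so 7 is a residue.
(8/839) = +1, so 8 is a residue.
(9/839) = +1, so 9 is a residue.
(10/839) = +1, so 10 is a residue.
(11/839) = −1, so 11 is the smallest positive non-residue mod 839.

11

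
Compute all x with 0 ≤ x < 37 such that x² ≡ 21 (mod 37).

37 ≡ 1 (mod 4), so we find a root by search.
Trying successive values, 13² = 169 ≡ 21 (mod 37). The other root is 37 − 13 = 24.

13, 24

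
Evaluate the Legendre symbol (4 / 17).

1

Pull out 2^2: since 17 ≡ 1 (mod 8), (2/17) = +1, so (2/17)^2 = +1.
Reached (1/17) = 1. Collecting the sign flips along the way, the symbol is +1.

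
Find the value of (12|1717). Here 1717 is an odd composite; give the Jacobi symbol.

1

Pull out 2^2: since 1717 ≡ 5 (mod 8), (2/1717) = -1, so (2/1717)^2 = +1.
Reciprocity: 3 ≡ 3 and 1717 ≡ 1 (mod 4), so (3/1717) = +(1717/3).
Reduce top mod 3: now compute (1/3).
Reached (1/3) = 1. Collecting the sign flips along the way, the symbol is +1.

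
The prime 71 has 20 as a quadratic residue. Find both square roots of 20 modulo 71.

34, 37

Since 71 ≡ 3 (mod 4), a square root of 20 is 20^((71+1)/4) = 20^18 mod 71.
Repeated squaring: 20^2≡45, 20^4≡37, 20^8≡20, 20^16≡45 (mod 71).
20^18 = 20^(16+2) ≡ 37 (mod 71).
Check: 37² = 1369 ≡ 20 (mod 71). The two roots are 34 and 37.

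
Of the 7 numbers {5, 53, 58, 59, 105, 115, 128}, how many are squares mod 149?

(5/149) = +1 → QR.
(53/149) = +1 → QR.
(58/149) = -1 → non-residue.
(59/149) = -1 → non-residue.
(105/149) = -1 → non-residue.
(115/149) = -1 → non-residue.
(128/149) = -1 → non-residue.
Total quadratic residues among the 7: 2.

2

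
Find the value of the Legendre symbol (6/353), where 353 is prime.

Pull out 2: since 353 ≡ 1 (mod 8), (2/353) = +1.
Reciprocity: 3 ≡ 3 and 353 ≡ 1 (mod 4), so (3/353) = +(353/3).
Reduce top mod 3: now compute (2/3).
Pull out 2: since 3 ≡ 3 (mod 8), (2/3) = -1.
Reached (1/3) = 1. Collecting the sign flips along the way, the symbol is -1.

-1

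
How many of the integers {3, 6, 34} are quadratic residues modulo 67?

1

(3/67) = -1 → non-residue.
(6/67) = +1 → QR.
(34/67) = -1 → non-residue.
Total quadratic residues among the 3: 1.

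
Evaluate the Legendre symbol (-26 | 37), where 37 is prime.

First reduce: -26 ≡ 11 (mod 37).
Reciprocity: 11 ≡ 3 and 37 ≡ 1 (mod 4), so (11/37) = +(37/11).
Reduce top mod 11: now compute (4/11).
Pull out 2^2: since 11 ≡ 3 (mod 8), (2/11) = -1, so (2/11)^2 = +1.
Reached (1/11) = 1. Collecting the sign flips along the way, the symbol is +1.

1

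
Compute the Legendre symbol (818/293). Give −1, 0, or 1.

First reduce: 818 ≡ 232 (mod 293).
Pull out 2^3: since 293 ≡ 5 (mod 8), (2/293) = -1, so (2/293)^3 = -1.
Reciprocity: 29 ≡ 1 and 293 ≡ 1 (mod 4), so (29/293) = +(293/29).
Reduce top mod 29: now compute (3/29).
Reciprocity: 3 ≡ 3 and 29 ≡ 1 (mod 4), so (3/29) = +(29/3).
Reduce top mod 3: now compute (2/3).
Pull out 2: since 3 ≡ 3 (mod 8), (2/3) = -1.
Reached (1/3) = 1. Collecting the sign flips along the way, the symbol is +1.

1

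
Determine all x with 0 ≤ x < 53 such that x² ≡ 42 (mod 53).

25, 28

53 ≡ 1 (mod 4), so we find a root by search.
Trying successive values, 25² = 625 ≡ 42 (mod 53). The other root is 53 − 25 = 28.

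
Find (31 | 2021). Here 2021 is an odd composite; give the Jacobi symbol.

-1

Reciprocity: 31 ≡ 3 and 2021 ≡ 1 (mod 4), so (31/2021) = +(2021/31).
Reduce top mod 31: now compute (6/31).
Pull out 2: since 31 ≡ 7 (mod 8), (2/31) = +1.
Reciprocity: 3 ≡ 3 and 31 ≡ 3 (mod 4), so (3/31) = −(31/3).
Reduce top mod 3: now compute (1/3).
Reached (1/3) = 1. Collecting the sign flips along the way, the symbol is -1.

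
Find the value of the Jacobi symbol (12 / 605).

Pull out 2^2: since 605 ≡ 5 (mod 8), (2/605) = -1, so (2/605)^2 = +1.
Reciprocity: 3 ≡ 3 and 605 ≡ 1 (mod 4), so (3/605) = +(605/3).
Reduce top mod 3: now compute (2/3).
Pull out 2: since 3 ≡ 3 (mod 8), (2/3) = -1.
Reached (1/3) = 1. Collecting the sign flips along the way, the symbol is -1.

-1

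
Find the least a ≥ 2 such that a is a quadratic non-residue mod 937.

5

(2/937) = +1, so 2 is a residue.
(3/937) = +1, so 3 is a residue.
(4/937) = +1, so 4 is a residue.
(5/937) = −1, so 5 is the smallest positive non-residue mod 937.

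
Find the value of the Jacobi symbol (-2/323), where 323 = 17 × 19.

1

First reduce: -2 ≡ 321 (mod 323).
Reciprocity: 321 ≡ 1 and 323 ≡ 3 (mod 4), so (321/323) = +(323/321).
Reduce top mod 321: now compute (2/321).
Pull out 2: since 321 ≡ 1 (mod 8), (2/321) = +1.
Reached (1/321) = 1. Collecting the sign flips along the way, the symbol is +1.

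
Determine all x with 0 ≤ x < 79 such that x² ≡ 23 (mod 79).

Since 79 ≡ 3 (mod 4), a square root of 23 is 23^((79+1)/4) = 23^20 mod 79.
Repeated squaring: 23^2≡55, 23^4≡23, 23^8≡55, 23^16≡23 (mod 79).
23^20 = 23^(16+4) ≡ 55 (mod 79).
Check: 55² = 3025 ≡ 23 (mod 79). The two roots are 24 and 55.

24, 55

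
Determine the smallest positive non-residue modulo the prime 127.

(2/127) = +1, so 2 is a residue.
(3/127) = −1, so 3 is the smallest positive non-residue mod 127.

3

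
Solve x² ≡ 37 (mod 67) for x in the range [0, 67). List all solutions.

29, 38

Since 67 ≡ 3 (mod 4), a square root of 37 is 37^((67+1)/4) = 37^17 mod 67.
Repeated squaring: 37^2≡29, 37^4≡37, 37^8≡29, 37^16≡37 (mod 67).
37^17 = 37^(16+1) ≡ 29 (mod 67).
Check: 29² = 841 ≡ 37 (mod 67). The two roots are 29 and 38.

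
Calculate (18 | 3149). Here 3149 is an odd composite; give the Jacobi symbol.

Pull out 2: since 3149 ≡ 5 (mod 8), (2/3149) = -1.
Reciprocity: 9 ≡ 1 and 3149 ≡ 1 (mod 4), so (9/3149) = +(3149/9).
Reduce top mod 9: now compute (8/9).
Pull out 2^3: since 9 ≡ 1 (mod 8), (2/9) = +1, so (2/9)^3 = +1.
Reached (1/9) = 1. Collecting the sign flips along the way, the symbol is -1.

-1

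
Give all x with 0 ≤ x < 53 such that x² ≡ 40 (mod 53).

53 ≡ 1 (mod 4), so we find a root by search.
Trying successive values, 26² = 676 ≡ 40 (mod 53). The other root is 53 − 26 = 27.

26, 27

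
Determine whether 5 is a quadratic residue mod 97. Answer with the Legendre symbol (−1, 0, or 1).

Reciprocity: 5 ≡ 1 and 97 ≡ 1 (mod 4), so (5/97) = +(97/5).
Reduce top mod 5: now compute (2/5).
Pull out 2: since 5 ≡ 5 (mod 8), (2/5) = -1.
Reached (1/5) = 1. Collecting the sign flips along the way, the symbol is -1.

-1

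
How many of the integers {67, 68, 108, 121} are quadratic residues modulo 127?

2

(67/127) = -1 → non-residue.
(68/127) = +1 → QR.
(108/127) = -1 → non-residue.
(121/127) = +1 → QR.
Total quadratic residues among the 4: 2.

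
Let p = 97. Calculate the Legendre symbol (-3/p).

1

Euler's criterion: (-3/97) ≡ 94^48 (mod 97).
94^2 ≡ 9 (mod 97)
94^4 ≡ 81 (mod 97)
94^8 ≡ 62 (mod 97)
94^16 ≡ 61 (mod 97)
94^32 ≡ 35 (mod 97)
94^48 = 94^(32+16) ≡ 1 (mod 97).
Result is 1, so (-3/97) = 1.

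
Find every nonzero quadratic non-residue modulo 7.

Square k = 1,…,3 (k and 7−k give the same square):
1²=1, 2²=4, 3²≡2 (mod 7).
The residues are {1, 2, 4}; the non-residues are the remaining 3 nonzero classes.

3, 5, 6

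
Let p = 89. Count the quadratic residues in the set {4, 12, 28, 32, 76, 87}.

(4/89) = +1 → QR.
(12/89) = -1 → non-residue.
(28/89) = -1 → non-residue.
(32/89) = +1 → QR.
(76/89) = -1 → non-residue.
(87/89) = +1 → QR.
Total quadratic residues among the 6: 3.

3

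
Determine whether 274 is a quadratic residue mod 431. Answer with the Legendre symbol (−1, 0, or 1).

Euler's criterion: (274/431) ≡ 274^215 (mod 431).
274^2 ≡ 82 (mod 431)
274^4 ≡ 259 (mod 431)
274^8 ≡ 276 (mod 431)
274^16 ≡ 320 (mod 431)
274^32 ≡ 253 (mod 431)
274^64 ≡ 221 (mod 431)
274^128 ≡ 138 (mod 431)
274^215 = 274^(128+64+16+4+2+1) ≡ 430 (mod 431).
Result is 430 ≡ −1, so (274/431) = −1.

-1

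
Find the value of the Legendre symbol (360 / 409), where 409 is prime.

1

Pull out 2^3: since 409 ≡ 1 (mod 8), (2/409) = +1, so (2/409)^3 = +1.
Reciprocity: 45 ≡ 1 and 409 ≡ 1 (mod 4), so (45/409) = +(409/45).
Reduce top mod 45: now compute (4/45).
Pull out 2^2: since 45 ≡ 5 (mod 8), (2/45) = -1, so (2/45)^2 = +1.
Reached (1/45) = 1. Collecting the sign flips along the way, the symbol is +1.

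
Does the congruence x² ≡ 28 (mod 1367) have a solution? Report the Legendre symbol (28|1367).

Pull out 2^2: since 1367 ≡ 7 (mod 8), (2/1367) = +1, so (2/1367)^2 = +1.
Reciprocity: 7 ≡ 3 and 1367 ≡ 3 (mod 4), so (7/1367) = −(1367/7).
Reduce top mod 7: now compute (2/7).
Pull out 2: since 7 ≡ 7 (mod 8), (2/7) = +1.
Reached (1/7) = 1. Collecting the sign flips along the way, the symbol is -1.

-1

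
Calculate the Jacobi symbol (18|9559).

Pull out 2: since 9559 ≡ 7 (mod 8), (2/9559) = +1.
Reciprocity: 9 ≡ 1 and 9559 ≡ 3 (mod 4), so (9/9559) = +(9559/9).
Reduce top mod 9: now compute (1/9).
Reached (1/9) = 1. Collecting the sign flips along the way, the symbol is +1.

1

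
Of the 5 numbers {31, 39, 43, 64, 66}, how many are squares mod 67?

2

(31/67) = -1 → non-residue.
(39/67) = +1 → QR.
(43/67) = -1 → non-residue.
(64/67) = +1 → QR.
(66/67) = -1 → non-residue.
Total quadratic residues among the 5: 2.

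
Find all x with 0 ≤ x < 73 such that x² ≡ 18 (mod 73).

23, 50

73 ≡ 1 (mod 4), so we find a root by search.
Trying successive values, 23² = 529 ≡ 18 (mod 73). The other root is 73 − 23 = 50.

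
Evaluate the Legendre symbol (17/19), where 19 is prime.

Reciprocity: 17 ≡ 1 and 19 ≡ 3 (mod 4), so (17/19) = +(19/17).
Reduce top mod 17: now compute (2/17).
Pull out 2: since 17 ≡ 1 (mod 8), (2/17) = +1.
Reached (1/17) = 1. Collecting the sign flips along the way, the symbol is +1.

1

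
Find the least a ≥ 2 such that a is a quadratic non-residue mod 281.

(2/281) = +1, so 2 is a residue.
(3/281) = −1, so 3 is the smallest positive non-residue mod 281.

3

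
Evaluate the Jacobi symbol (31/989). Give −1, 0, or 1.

1

Reciprocity: 31 ≡ 3 and 989 ≡ 1 (mod 4), so (31/989) = +(989/31).
Reduce top mod 31: now compute (28/31).
Pull out 2^2: since 31 ≡ 7 (mod 8), (2/31) = +1, so (2/31)^2 = +1.
Reciprocity: 7 ≡ 3 and 31 ≡ 3 (mod 4), so (7/31) = −(31/7).
Reduce top mod 7: now compute (3/7).
Reciprocity: 3 ≡ 3 and 7 ≡ 3 (mod 4), so (3/7) = −(7/3).
Reduce top mod 3: now compute (1/3).
Reached (1/3) = 1. Collecting the sign flips along the way, the symbol is +1.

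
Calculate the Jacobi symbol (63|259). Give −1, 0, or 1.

0

Reciprocity: 63 ≡ 3 and 259 ≡ 3 (mod 4), so (63/259) = −(259/63).
Reduce top mod 63: now compute (7/63).
Reciprocity: 7 ≡ 3 and 63 ≡ 3 (mod 4), so (7/63) = −(63/7).
Reduce top mod 7: now compute (0/7).
Top reduces to 0: gcd > 1, so the symbol is 0.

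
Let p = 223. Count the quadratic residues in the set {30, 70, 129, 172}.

(30/223) = +1 → QR.
(70/223) = -1 → non-residue.
(129/223) = -1 → non-residue.
(172/223) = +1 → QR.
Total quadratic residues among the 4: 2.

2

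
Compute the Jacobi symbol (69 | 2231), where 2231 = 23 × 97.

Reciprocity: 69 ≡ 1 and 2231 ≡ 3 (mod 4), so (69/2231) = +(2231/69).
Reduce top mod 69: now compute (23/69).
Reciprocity: 23 ≡ 3 and 69 ≡ 1 (mod 4), so (23/69) = +(69/23).
Reduce top mod 23: now compute (0/23).
Top reduces to 0: gcd > 1, so the symbol is 0.

0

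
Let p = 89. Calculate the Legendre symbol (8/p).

Euler's criterion: (8/89) ≡ 8^44 (mod 89).
8^2 ≡ 64 (mod 89)
8^4 ≡ 2 (mod 89)
8^8 ≡ 4 (mod 89)
8^16 ≡ 16 (mod 89)
8^32 ≡ 78 (mod 89)
8^44 = 8^(32+8+4) ≡ 1 (mod 89).
Result is 1, so (8/89) = 1.

1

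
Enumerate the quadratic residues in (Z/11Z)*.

Square k = 1,…,5 (k and 11−k give the same square):
1²=1, 2²=4, 3²=9, 4²≡5, 5²≡3 (mod 11).
So the quadratic residues mod 11 are {1, 3, 4, 5, 9}.

1,3,4,5,9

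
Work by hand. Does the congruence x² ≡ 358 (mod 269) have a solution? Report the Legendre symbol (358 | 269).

First reduce: 358 ≡ 89 (mod 269).
Reciprocity: 89 ≡ 1 and 269 ≡ 1 (mod 4), so (89/269) = +(269/89).
Reduce top mod 89: now compute (2/89).
Pull out 2: since 89 ≡ 1 (mod 8), (2/89) = +1.
Reached (1/89) = 1. Collecting the sign flips along the way, the symbol is +1.

1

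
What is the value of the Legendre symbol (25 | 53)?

1

Euler's criterion: (25/53) ≡ 25^26 (mod 53).
25^2 ≡ 42 (mod 53)
25^4 ≡ 15 (mod 53)
25^8 ≡ 13 (mod 53)
25^16 ≡ 10 (mod 53)
25^26 = 25^(16+8+2) ≡ 1 (mod 53).
Result is 1, so (25/53) = 1.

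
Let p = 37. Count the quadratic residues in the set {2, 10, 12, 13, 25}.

3

(2/37) = -1 → non-residue.
(10/37) = +1 → QR.
(12/37) = +1 → QR.
(13/37) = -1 → non-residue.
(25/37) = +1 → QR.
Total quadratic residues among the 5: 3.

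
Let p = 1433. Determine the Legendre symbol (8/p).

1

Pull out 2^3: since 1433 ≡ 1 (mod 8), (2/1433) = +1, so (2/1433)^3 = +1.
Reached (1/1433) = 1. Collecting the sign flips along the way, the symbol is +1.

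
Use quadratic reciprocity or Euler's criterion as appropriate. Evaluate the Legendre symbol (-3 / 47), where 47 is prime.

-1

First reduce: -3 ≡ 44 (mod 47).
Pull out 2^2: since 47 ≡ 7 (mod 8), (2/47) = +1, so (2/47)^2 = +1.
Reciprocity: 11 ≡ 3 and 47 ≡ 3 (mod 4), so (11/47) = −(47/11).
Reduce top mod 11: now compute (3/11).
Reciprocity: 3 ≡ 3 and 11 ≡ 3 (mod 4), so (3/11) = −(11/3).
Reduce top mod 3: now compute (2/3).
Pull out 2: since 3 ≡ 3 (mod 8), (2/3) = -1.
Reached (1/3) = 1. Collecting the sign flips along the way, the symbol is -1.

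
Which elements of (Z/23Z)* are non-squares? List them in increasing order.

5, 7, 10, 11, 14, 15, 17, 19, 20, 21, 22

Square k = 1,…,11 (k and 23−k give the same square):
1²=1, 2²=4, 3²=9, 4²=16, 5²≡2, 6²≡13, 7²≡3, 8²≡18, 9²≡12, 10²≡8, 11²≡6 (mod 23).
The residues are {1, 2, 3, 4, 6, 8, 9, 12, 13, 16, 18}; the non-residues are the remaining 11 nonzero classes.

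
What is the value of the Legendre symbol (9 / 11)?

Reciprocity: 9 ≡ 1 and 11 ≡ 3 (mod 4), so (9/11) = +(11/9).
Reduce top mod 9: now compute (2/9).
Pull out 2: since 9 ≡ 1 (mod 8), (2/9) = +1.
Reached (1/9) = 1. Collecting the sign flips along the way, the symbol is +1.

1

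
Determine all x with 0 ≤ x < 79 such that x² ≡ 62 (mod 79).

Since 79 ≡ 3 (mod 4), a square root of 62 is 62^((79+1)/4) = 62^20 mod 79.
Repeated squaring: 62^2≡52, 62^4≡18, 62^8≡8, 62^16≡64 (mod 79).
62^20 = 62^(16+4) ≡ 46 (mod 79).
Check: 46² = 2116 ≡ 62 (mod 79). The two roots are 33 and 46.

33, 46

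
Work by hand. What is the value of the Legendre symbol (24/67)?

Pull out 2^3: since 67 ≡ 3 (mod 8), (2/67) = -1, so (2/67)^3 = -1.
Reciprocity: 3 ≡ 3 and 67 ≡ 3 (mod 4), so (3/67) = −(67/3).
Reduce top mod 3: now compute (1/3).
Reached (1/3) = 1. Collecting the sign flips along the way, the symbol is +1.

1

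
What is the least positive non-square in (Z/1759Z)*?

3

(2/1759) = +1, so 2 is a residue.
(3/1759) = −1, so 3 is the smallest positive non-residue mod 1759.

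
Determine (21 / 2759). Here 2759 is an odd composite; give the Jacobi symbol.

-1

Reciprocity: 21 ≡ 1 and 2759 ≡ 3 (mod 4), so (21/2759) = +(2759/21).
Reduce top mod 21: now compute (8/21).
Pull out 2^3: since 21 ≡ 5 (mod 8), (2/21) = -1, so (2/21)^3 = -1.
Reached (1/21) = 1. Collecting the sign flips along the way, the symbol is -1.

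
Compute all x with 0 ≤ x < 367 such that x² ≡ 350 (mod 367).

Since 367 ≡ 3 (mod 4), a square root of 350 is 350^((367+1)/4) = 350^92 mod 367.
Repeated squaring: 350^2≡289, 350^4≡212, 350^8≡170, 350^16≡274, 350^32≡208, 350^64≡325 (mod 367).
350^92 = 350^(64+16+8+4) ≡ 215 (mod 367).
Check: 215² = 46225 ≡ 350 (mod 367). The two roots are 152 and 215.

152, 215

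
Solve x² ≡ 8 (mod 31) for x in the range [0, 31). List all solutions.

15, 16

Since 31 ≡ 3 (mod 4), a square root of 8 is 8^((31+1)/4) = 8^8 mod 31.
Repeated squaring: 8^2≡2, 8^4≡4, 8^8≡16 (mod 31).
8^8 = 8^(8) ≡ 16 (mod 31).
Check: 16² = 256 ≡ 8 (mod 31). The two roots are 15 and 16.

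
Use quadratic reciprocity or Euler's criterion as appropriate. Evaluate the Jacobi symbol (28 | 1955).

-1

Pull out 2^2: since 1955 ≡ 3 (mod 8), (2/1955) = -1, so (2/1955)^2 = +1.
Reciprocity: 7 ≡ 3 and 1955 ≡ 3 (mod 4), so (7/1955) = −(1955/7).
Reduce top mod 7: now compute (2/7).
Pull out 2: since 7 ≡ 7 (mod 8), (2/7) = +1.
Reached (1/7) = 1. Collecting the sign flips along the way, the symbol is -1.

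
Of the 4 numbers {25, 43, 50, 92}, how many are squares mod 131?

(25/131) = +1 → QR.
(43/131) = +1 → QR.
(50/131) = -1 → non-residue.
(92/131) = -1 → non-residue.
Total quadratic residues among the 4: 2.

2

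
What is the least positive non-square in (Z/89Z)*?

3

(2/89) = +1, so 2 is a residue.
(3/89) = −1, so 3 is the smallest positive non-residue mod 89.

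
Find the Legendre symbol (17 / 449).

-1

Reciprocity: 17 ≡ 1 and 449 ≡ 1 (mod 4), so (17/449) = +(449/17).
Reduce top mod 17: now compute (7/17).
Reciprocity: 7 ≡ 3 and 17 ≡ 1 (mod 4), so (7/17) = +(17/7).
Reduce top mod 7: now compute (3/7).
Reciprocity: 3 ≡ 3 and 7 ≡ 3 (mod 4), so (3/7) = −(7/3).
Reduce top mod 3: now compute (1/3).
Reached (1/3) = 1. Collecting the sign flips along the way, the symbol is -1.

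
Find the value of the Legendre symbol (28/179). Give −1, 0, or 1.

-1

Pull out 2^2: since 179 ≡ 3 (mod 8), (2/179) = -1, so (2/179)^2 = +1.
Reciprocity: 7 ≡ 3 and 179 ≡ 3 (mod 4), so (7/179) = −(179/7).
Reduce top mod 7: now compute (4/7).
Pull out 2^2: since 7 ≡ 7 (mod 8), (2/7) = +1, so (2/7)^2 = +1.
Reached (1/7) = 1. Collecting the sign flips along the way, the symbol is -1.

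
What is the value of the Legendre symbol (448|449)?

Pull out 2^6: since 449 ≡ 1 (mod 8), (2/449) = +1, so (2/449)^6 = +1.
Reciprocity: 7 ≡ 3 and 449 ≡ 1 (mod 4), so (7/449) = +(449/7).
Reduce top mod 7: now compute (1/7).
Reached (1/7) = 1. Collecting the sign flips along the way, the symbol is +1.

1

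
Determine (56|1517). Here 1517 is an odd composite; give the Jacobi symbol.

Pull out 2^3: since 1517 ≡ 5 (mod 8), (2/1517) = -1, so (2/1517)^3 = -1.
Reciprocity: 7 ≡ 3 and 1517 ≡ 1 (mod 4), so (7/1517) = +(1517/7).
Reduce top mod 7: now compute (5/7).
Reciprocity: 5 ≡ 1 and 7 ≡ 3 (mod 4), so (5/7) = +(7/5).
Reduce top mod 5: now compute (2/5).
Pull out 2: since 5 ≡ 5 (mod 8), (2/5) = -1.
Reached (1/5) = 1. Collecting the sign flips along the way, the symbol is +1.

1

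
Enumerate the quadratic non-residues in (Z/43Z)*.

2,3,5,7,8,12,18,19,20,22,26,27,28,29,30,32,33,34,37,39,42

Square k = 1,…,21 (k and 43−k give the same square):
1²=1, 2²=4, 3²=9, 4²=16, 5²=25, 6²=36, 7²≡6, 8²≡21, 9²≡38, 10²≡14, 11²≡35, 12²≡15, 13²≡40, 14²≡24, 15²≡10, 16²≡41, 17²≡31, 18²≡23, 19²≡17, 20²≡13, 21²≡11 (mod 43).
The residues are {1, 4, 6, 9, 10, 11, 13, 14, 15, 16, 17, 21, 23, 24, 25, 31, 35, 36, 38, 40, 41}; the non-residues are the remaining 21 nonzero classes.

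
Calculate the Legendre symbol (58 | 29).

0

First reduce: 58 ≡ 0 (mod 29).
Top reduces to 0: gcd > 1, so the symbol is 0.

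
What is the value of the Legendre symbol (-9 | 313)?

1

Euler's criterion: (-9/313) ≡ 304^156 (mod 313).
304^2 ≡ 81 (mod 313)
304^4 ≡ 301 (mod 313)
304^8 ≡ 144 (mod 313)
304^16 ≡ 78 (mod 313)
304^32 ≡ 137 (mod 313)
304^64 ≡ 302 (mod 313)
304^128 ≡ 121 (mod 313)
304^156 = 304^(128+16+8+4) ≡ 1 (mod 313).
Result is 1, so (-9/313) = 1.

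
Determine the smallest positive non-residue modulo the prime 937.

(2/937) = +1, so 2 is a residue.
(3/937) = +1, so 3 is a residue.
(4/937) = +1, so 4 is a residue.
(5/937) = −1, so 5 is the smallest positive non-residue mod 937.

5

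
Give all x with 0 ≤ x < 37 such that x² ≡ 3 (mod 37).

37 ≡ 1 (mod 4), so we find a root by search.
Trying successive values, 15² = 225 ≡ 3 (mod 37). The other root is 37 − 15 = 22.

15, 22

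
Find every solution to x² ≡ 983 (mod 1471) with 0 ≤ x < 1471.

Since 1471 ≡ 3 (mod 4), a square root of 983 is 983^((1471+1)/4) = 983^368 mod 1471.
Repeated squaring: 983^2≡1313, 983^4≡1428, 983^8≡378, 983^16≡197, 983^32≡563, 983^64≡704, 983^128≡1360, 983^256≡553 (mod 1471).
983^368 = 983^(256+64+32+16) ≡ 913 (mod 1471).
Check: 913² = 833569 ≡ 983 (mod 1471). The two roots are 558 and 913.

558, 913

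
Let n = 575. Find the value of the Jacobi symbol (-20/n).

First reduce: -20 ≡ 555 (mod 575).
Reciprocity: 555 ≡ 3 and 575 ≡ 3 (mod 4), so (555/575) = −(575/555).
Reduce top mod 555: now compute (20/555).
Pull out 2^2: since 555 ≡ 3 (mod 8), (2/555) = -1, so (2/555)^2 = +1.
Reciprocity: 5 ≡ 1 and 555 ≡ 3 (mod 4), so (5/555) = +(555/5).
Reduce top mod 5: now compute (0/5).
Top reduces to 0: gcd > 1, so the symbol is 0.

0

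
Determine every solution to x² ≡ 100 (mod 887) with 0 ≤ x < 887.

10, 877

Since 887 ≡ 3 (mod 4), a square root of 100 is 100^((887+1)/4) = 100^222 mod 887.
Repeated squaring: 100^2≡243, 100^4≡507, 100^8≡706, 100^16≡829, 100^32≡703, 100^64≡150, 100^128≡325 (mod 887).
100^222 = 100^(128+64+16+8+4+2) ≡ 877 (mod 887).
Check: 877² = 769129 ≡ 100 (mod 887). The two roots are 10 and 877.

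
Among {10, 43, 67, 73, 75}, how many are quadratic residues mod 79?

3

(10/79) = +1 → QR.
(43/79) = -1 → non-residue.
(67/79) = +1 → QR.
(73/79) = +1 → QR.
(75/79) = -1 → non-residue.
Total quadratic residues among the 5: 3.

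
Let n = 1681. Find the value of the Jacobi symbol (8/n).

1

Pull out 2^3: since 1681 ≡ 1 (mod 8), (2/1681) = +1, so (2/1681)^3 = +1.
Reached (1/1681) = 1. Collecting the sign flips along the way, the symbol is +1.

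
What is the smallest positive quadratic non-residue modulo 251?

(2/251) = −1, so 2 is the smallest positive non-residue mod 251.

2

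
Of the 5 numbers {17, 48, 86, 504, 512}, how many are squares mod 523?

(17/523) = +1 → QR.
(48/523) = -1 → non-residue.
(86/523) = -1 → non-residue.
(504/523) = -1 → non-residue.
(512/523) = -1 → non-residue.
Total quadratic residues among the 5: 1.

1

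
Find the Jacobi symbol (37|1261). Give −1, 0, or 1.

1

Reciprocity: 37 ≡ 1 and 1261 ≡ 1 (mod 4), so (37/1261) = +(1261/37).
Reduce top mod 37: now compute (3/37).
Reciprocity: 3 ≡ 3 and 37 ≡ 1 (mod 4), so (3/37) = +(37/3).
Reduce top mod 3: now compute (1/3).
Reached (1/3) = 1. Collecting the sign flips along the way, the symbol is +1.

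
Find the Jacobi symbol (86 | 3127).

-1

Pull out 2: since 3127 ≡ 7 (mod 8), (2/3127) = +1.
Reciprocity: 43 ≡ 3 and 3127 ≡ 3 (mod 4), so (43/3127) = −(3127/43).
Reduce top mod 43: now compute (31/43).
Reciprocity: 31 ≡ 3 and 43 ≡ 3 (mod 4), so (31/43) = −(43/31).
Reduce top mod 31: now compute (12/31).
Pull out 2^2: since 31 ≡ 7 (mod 8), (2/31) = +1, so (2/31)^2 = +1.
Reciprocity: 3 ≡ 3 and 31 ≡ 3 (mod 4), so (3/31) = −(31/3).
Reduce top mod 3: now compute (1/3).
Reached (1/3) = 1. Collecting the sign flips along the way, the symbol is -1.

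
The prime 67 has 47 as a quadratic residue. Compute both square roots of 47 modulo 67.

28, 39

Since 67 ≡ 3 (mod 4), a square root of 47 is 47^((67+1)/4) = 47^17 mod 67.
Repeated squaring: 47^2≡65, 47^4≡4, 47^8≡16, 47^16≡55 (mod 67).
47^17 = 47^(16+1) ≡ 39 (mod 67).
Check: 39² = 1521 ≡ 47 (mod 67). The two roots are 28 and 39.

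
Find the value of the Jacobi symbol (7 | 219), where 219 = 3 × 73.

Reciprocity: 7 ≡ 3 and 219 ≡ 3 (mod 4), so (7/219) = −(219/7).
Reduce top mod 7: now compute (2/7).
Pull out 2: since 7 ≡ 7 (mod 8), (2/7) = +1.
Reached (1/7) = 1. Collecting the sign flips along the way, the symbol is -1.

-1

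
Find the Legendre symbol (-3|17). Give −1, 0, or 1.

First reduce: -3 ≡ 14 (mod 17).
Pull out 2: since 17 ≡ 1 (mod 8), (2/17) = +1.
Reciprocity: 7 ≡ 3 and 17 ≡ 1 (mod 4), so (7/17) = +(17/7).
Reduce top mod 7: now compute (3/7).
Reciprocity: 3 ≡ 3 and 7 ≡ 3 (mod 4), so (3/7) = −(7/3).
Reduce top mod 3: now compute (1/3).
Reached (1/3) = 1. Collecting the sign flips along the way, the symbol is -1.

-1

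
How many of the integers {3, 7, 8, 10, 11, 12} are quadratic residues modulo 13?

3

(3/13) = +1 → QR.
(7/13) = -1 → non-residue.
(8/13) = -1 → non-residue.
(10/13) = +1 → QR.
(11/13) = -1 → non-residue.
(12/13) = +1 → QR.
Total quadratic residues among the 6: 3.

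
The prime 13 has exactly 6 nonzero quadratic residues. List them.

1,3,4,9,10,12

Square k = 1,…,6 (k and 13−k give the same square):
1²=1, 2²=4, 3²=9, 4²≡3, 5²≡12, 6²≡10 (mod 13).
So the quadratic residues mod 13 are {1, 3, 4, 9, 10, 12}.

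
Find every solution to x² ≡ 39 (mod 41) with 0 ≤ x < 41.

41 ≡ 1 (mod 4), so we find a root by search.
Trying successive values, 11² = 121 ≡ 39 (mod 41). The other root is 41 − 11 = 30.

11, 30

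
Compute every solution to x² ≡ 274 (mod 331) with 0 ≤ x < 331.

85, 246

Since 331 ≡ 3 (mod 4), a square root of 274 is 274^((331+1)/4) = 274^83 mod 331.
Repeated squaring: 274^2≡270, 274^4≡80, 274^8≡111, 274^16≡74, 274^32≡180, 274^64≡293 (mod 331).
274^83 = 274^(64+16+2+1) ≡ 85 (mod 331).
Check: 85² = 7225 ≡ 274 (mod 331). The two roots are 85 and 246.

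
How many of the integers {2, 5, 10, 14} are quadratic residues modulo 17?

1

(2/17) = +1 → QR.
(5/17) = -1 → non-residue.
(10/17) = -1 → non-residue.
(14/17) = -1 → non-residue.
Total quadratic residues among the 4: 1.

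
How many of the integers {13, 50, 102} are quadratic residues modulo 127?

(13/127) = +1 → QR.
(50/127) = +1 → QR.
(102/127) = -1 → non-residue.
Total quadratic residues among the 3: 2.

2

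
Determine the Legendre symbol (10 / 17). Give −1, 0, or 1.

Euler's criterion: (10/17) ≡ 10^8 (mod 17).
10^2 ≡ 15 (mod 17)
10^4 ≡ 4 (mod 17)
10^8 ≡ 16 (mod 17)
10^8 = 10^(8) ≡ 16 (mod 17).
Result is 16 ≡ −1, so (10/17) = −1.

-1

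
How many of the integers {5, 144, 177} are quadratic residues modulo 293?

(5/293) = -1 → non-residue.
(144/293) = +1 → QR.
(177/293) = -1 → non-residue.
Total quadratic residues among the 3: 1.

1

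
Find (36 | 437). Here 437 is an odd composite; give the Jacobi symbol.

Pull out 2^2: since 437 ≡ 5 (mod 8), (2/437) = -1, so (2/437)^2 = +1.
Reciprocity: 9 ≡ 1 and 437 ≡ 1 (mod 4), so (9/437) = +(437/9).
Reduce top mod 9: now compute (5/9).
Reciprocity: 5 ≡ 1 and 9 ≡ 1 (mod 4), so (5/9) = +(9/5).
Reduce top mod 5: now compute (4/5).
Pull out 2^2: since 5 ≡ 5 (mod 8), (2/5) = -1, so (2/5)^2 = +1.
Reached (1/5) = 1. Collecting the sign flips along the way, the symbol is +1.

1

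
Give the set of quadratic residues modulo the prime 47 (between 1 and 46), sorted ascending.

Square k = 1,…,23 (k and 47−k give the same square):
1²=1, 2²=4, 3²=9, 4²=16, 5²=25, 6²=36, 7²≡2, 8²≡17, 9²≡34, 10²≡6, 11²≡27, 12²≡3, 13²≡28, 14²≡8, 15²≡37, 16²≡21, 17²≡7, 18²≡42, 19²≡32, 20²≡24, 21²≡18, 22²≡14, 23²≡12 (mod 47).
So the quadratic residues mod 47 are {1, 2, 3, 4, 6, 7, 8, 9, 12, 14, 16, 17, 18, 21, 24, 25, 27, 28, 32, 34, 36, 37, 42}.

1, 2, 3, 4, 6, 7, 8, 9, 12, 14, 16, 17, 18, 21, 24, 25, 27, 28, 32, 34, 36, 37, 42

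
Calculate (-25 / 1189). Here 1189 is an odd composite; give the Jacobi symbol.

1

First reduce: -25 ≡ 1164 (mod 1189).
Pull out 2^2: since 1189 ≡ 5 (mod 8), (2/1189) = -1, so (2/1189)^2 = +1.
Reciprocity: 291 ≡ 3 and 1189 ≡ 1 (mod 4), so (291/1189) = +(1189/291).
Reduce top mod 291: now compute (25/291).
Reciprocity: 25 ≡ 1 and 291 ≡ 3 (mod 4), so (25/291) = +(291/25).
Reduce top mod 25: now compute (16/25).
Pull out 2^4: since 25 ≡ 1 (mod 8), (2/25) = +1, so (2/25)^4 = +1.
Reached (1/25) = 1. Collecting the sign flips along the way, the symbol is +1.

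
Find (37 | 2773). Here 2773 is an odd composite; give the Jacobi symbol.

Reciprocity: 37 ≡ 1 and 2773 ≡ 1 (mod 4), so (37/2773) = +(2773/37).
Reduce top mod 37: now compute (35/37).
Reciprocity: 35 ≡ 3 and 37 ≡ 1 (mod 4), so (35/37) = +(37/35).
Reduce top mod 35: now compute (2/35).
Pull out 2: since 35 ≡ 3 (mod 8), (2/35) = -1.
Reached (1/35) = 1. Collecting the sign flips along the way, the symbol is -1.

-1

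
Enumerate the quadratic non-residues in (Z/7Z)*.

Square k = 1,…,3 (k and 7−k give the same square):
1²=1, 2²=4, 3²≡2 (mod 7).
The residues are {1, 2, 4}; the non-residues are the remaining 3 nonzero classes.

3 5 6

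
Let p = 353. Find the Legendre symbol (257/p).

-1

Euler's criterion: (257/353) ≡ 257^176 (mod 353).
257^2 ≡ 38 (mod 353)
257^4 ≡ 32 (mod 353)
257^8 ≡ 318 (mod 353)
257^16 ≡ 166 (mod 353)
257^32 ≡ 22 (mod 353)
257^64 ≡ 131 (mod 353)
257^128 ≡ 217 (mod 353)
257^176 = 257^(128+32+16) ≡ 352 (mod 353).
Result is 352 ≡ −1, so (257/353) = −1.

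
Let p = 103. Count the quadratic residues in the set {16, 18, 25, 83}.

(16/103) = +1 → QR.
(18/103) = +1 → QR.
(25/103) = +1 → QR.
(83/103) = +1 → QR.
Total quadratic residues among the 4: 4.

4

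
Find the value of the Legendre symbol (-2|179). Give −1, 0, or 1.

1

Euler's criterion: (-2/179) ≡ 177^89 (mod 179).
177^2 ≡ 4 (mod 179)
177^4 ≡ 16 (mod 179)
177^8 ≡ 77 (mod 179)
177^16 ≡ 22 (mod 179)
177^32 ≡ 126 (mod 179)
177^64 ≡ 124 (mod 179)
177^89 = 177^(64+16+8+1) ≡ 1 (mod 179).
Result is 1, so (-2/179) = 1.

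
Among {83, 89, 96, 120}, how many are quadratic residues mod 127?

1

(83/127) = -1 → non-residue.
(89/127) = -1 → non-residue.
(96/127) = -1 → non-residue.
(120/127) = +1 → QR.
Total quadratic residues among the 4: 1.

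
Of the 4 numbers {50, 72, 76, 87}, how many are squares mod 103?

3

(50/103) = +1 → QR.
(72/103) = +1 → QR.
(76/103) = +1 → QR.
(87/103) = -1 → non-residue.
Total quadratic residues among the 4: 3.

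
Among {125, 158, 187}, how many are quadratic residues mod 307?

(125/307) = -1 → non-residue.
(158/307) = -1 → non-residue.
(187/307) = +1 → QR.
Total quadratic residues among the 3: 1.

1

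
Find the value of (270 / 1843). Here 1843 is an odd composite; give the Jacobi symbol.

-1

Pull out 2: since 1843 ≡ 3 (mod 8), (2/1843) = -1.
Reciprocity: 135 ≡ 3 and 1843 ≡ 3 (mod 4), so (135/1843) = −(1843/135).
Reduce top mod 135: now compute (88/135).
Pull out 2^3: since 135 ≡ 7 (mod 8), (2/135) = +1, so (2/135)^3 = +1.
Reciprocity: 11 ≡ 3 and 135 ≡ 3 (mod 4), so (11/135) = −(135/11).
Reduce top mod 11: now compute (3/11).
Reciprocity: 3 ≡ 3 and 11 ≡ 3 (mod 4), so (3/11) = −(11/3).
Reduce top mod 3: now compute (2/3).
Pull out 2: since 3 ≡ 3 (mod 8), (2/3) = -1.
Reached (1/3) = 1. Collecting the sign flips along the way, the symbol is -1.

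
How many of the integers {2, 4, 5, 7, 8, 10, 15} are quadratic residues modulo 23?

(2/23) = +1 → QR.
(4/23) = +1 → QR.
(5/23) = -1 → non-residue.
(7/23) = -1 → non-residue.
(8/23) = +1 → QR.
(10/23) = -1 → non-residue.
(15/23) = -1 → non-residue.
Total quadratic residues among the 7: 3.

3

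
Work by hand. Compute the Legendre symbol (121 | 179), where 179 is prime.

1

Reciprocity: 121 ≡ 1 and 179 ≡ 3 (mod 4), so (121/179) = +(179/121).
Reduce top mod 121: now compute (58/121).
Pull out 2: since 121 ≡ 1 (mod 8), (2/121) = +1.
Reciprocity: 29 ≡ 1 and 121 ≡ 1 (mod 4), so (29/121) = +(121/29).
Reduce top mod 29: now compute (5/29).
Reciprocity: 5 ≡ 1 and 29 ≡ 1 (mod 4), so (5/29) = +(29/5).
Reduce top mod 5: now compute (4/5).
Pull out 2^2: since 5 ≡ 5 (mod 8), (2/5) = -1, so (2/5)^2 = +1.
Reached (1/5) = 1. Collecting the sign flips along the way, the symbol is +1.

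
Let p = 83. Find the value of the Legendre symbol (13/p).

-1

Euler's criterion: (13/83) ≡ 13^41 (mod 83).
13^2 ≡ 3 (mod 83)
13^4 ≡ 9 (mod 83)
13^8 ≡ 81 (mod 83)
13^16 ≡ 4 (mod 83)
13^32 ≡ 16 (mod 83)
13^41 = 13^(32+8+1) ≡ 82 (mod 83).
Result is 82 ≡ −1, so (13/83) = −1.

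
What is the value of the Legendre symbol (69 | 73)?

Reciprocity: 69 ≡ 1 and 73 ≡ 1 (mod 4), so (69/73) = +(73/69).
Reduce top mod 69: now compute (4/69).
Pull out 2^2: since 69 ≡ 5 (mod 8), (2/69) = -1, so (2/69)^2 = +1.
Reached (1/69) = 1. Collecting the sign flips along the way, the symbol is +1.

1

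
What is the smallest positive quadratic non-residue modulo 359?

7

(2/359) = +1, so 2 is a residue.
(3/359) = +1, so 3 is a residue.
(4/359) = +1, so 4 is a residue.
(5/359) = +1, so 5 is a residue.
(6/359) = +1, so 6 is a residue.
(7/359) = −1, so 7 is the smallest positive non-residue mod 359.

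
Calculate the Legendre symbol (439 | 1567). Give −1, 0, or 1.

Reciprocity: 439 ≡ 3 and 1567 ≡ 3 (mod 4), so (439/1567) = −(1567/439).
Reduce top mod 439: now compute (250/439).
Pull out 2: since 439 ≡ 7 (mod 8), (2/439) = +1.
Reciprocity: 125 ≡ 1 and 439 ≡ 3 (mod 4), so (125/439) = +(439/125).
Reduce top mod 125: now compute (64/125).
Pull out 2^6: since 125 ≡ 5 (mod 8), (2/125) = -1, so (2/125)^6 = +1.
Reached (1/125) = 1. Collecting the sign flips along the way, the symbol is -1.

-1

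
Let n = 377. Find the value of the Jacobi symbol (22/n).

1

Pull out 2: since 377 ≡ 1 (mod 8), (2/377) = +1.
Reciprocity: 11 ≡ 3 and 377 ≡ 1 (mod 4), so (11/377) = +(377/11).
Reduce top mod 11: now compute (3/11).
Reciprocity: 3 ≡ 3 and 11 ≡ 3 (mod 4), so (3/11) = −(11/3).
Reduce top mod 3: now compute (2/3).
Pull out 2: since 3 ≡ 3 (mod 8), (2/3) = -1.
Reached (1/3) = 1. Collecting the sign flips along the way, the symbol is +1.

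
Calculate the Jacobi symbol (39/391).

Reciprocity: 39 ≡ 3 and 391 ≡ 3 (mod 4), so (39/391) = −(391/39).
Reduce top mod 39: now compute (1/39).
Reached (1/39) = 1. Collecting the sign flips along the way, the symbol is -1.

-1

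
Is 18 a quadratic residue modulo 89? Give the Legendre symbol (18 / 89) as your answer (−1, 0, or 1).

Euler's criterion: (18/89) ≡ 18^44 (mod 89).
18^2 ≡ 57 (mod 89)
18^4 ≡ 45 (mod 89)
18^8 ≡ 67 (mod 89)
18^16 ≡ 39 (mod 89)
18^32 ≡ 8 (mod 89)
18^44 = 18^(32+8+4) ≡ 1 (mod 89).
Result is 1, so (18/89) = 1.

1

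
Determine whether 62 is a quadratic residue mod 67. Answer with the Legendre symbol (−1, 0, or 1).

1

Euler's criterion: (62/67) ≡ 62^33 (mod 67).
62^2 ≡ 25 (mod 67)
62^4 ≡ 22 (mod 67)
62^8 ≡ 15 (mod 67)
62^16 ≡ 24 (mod 67)
62^32 ≡ 40 (mod 67)
62^33 = 62^(32+1) ≡ 1 (mod 67).
Result is 1, so (62/67) = 1.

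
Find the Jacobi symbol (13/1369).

Reciprocity: 13 ≡ 1 and 1369 ≡ 1 (mod 4), so (13/1369) = +(1369/13).
Reduce top mod 13: now compute (4/13).
Pull out 2^2: since 13 ≡ 5 (mod 8), (2/13) = -1, so (2/13)^2 = +1.
Reached (1/13) = 1. Collecting the sign flips along the way, the symbol is +1.

1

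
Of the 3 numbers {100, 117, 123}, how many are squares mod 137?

(100/137) = +1 → QR.
(117/137) = -1 → non-residue.
(123/137) = +1 → QR.
Total quadratic residues among the 3: 2.

2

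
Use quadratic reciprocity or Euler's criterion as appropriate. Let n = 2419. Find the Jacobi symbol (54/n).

1

Pull out 2: since 2419 ≡ 3 (mod 8), (2/2419) = -1.
Reciprocity: 27 ≡ 3 and 2419 ≡ 3 (mod 4), so (27/2419) = −(2419/27).
Reduce top mod 27: now compute (16/27).
Pull out 2^4: since 27 ≡ 3 (mod 8), (2/27) = -1, so (2/27)^4 = +1.
Reached (1/27) = 1. Collecting the sign flips along the way, the symbol is +1.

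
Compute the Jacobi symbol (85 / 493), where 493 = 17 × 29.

Reciprocity: 85 ≡ 1 and 493 ≡ 1 (mod 4), so (85/493) = +(493/85).
Reduce top mod 85: now compute (68/85).
Pull out 2^2: since 85 ≡ 5 (mod 8), (2/85) = -1, so (2/85)^2 = +1.
Reciprocity: 17 ≡ 1 and 85 ≡ 1 (mod 4), so (17/85) = +(85/17).
Reduce top mod 17: now compute (0/17).
Top reduces to 0: gcd > 1, so the symbol is 0.

0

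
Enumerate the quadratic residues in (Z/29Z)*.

Square k = 1,…,14 (k and 29−k give the same square):
1²=1, 2²=4, 3²=9, 4²=16, 5²=25, 6²≡7, 7²≡20, 8²≡6, 9²≡23, 10²≡13, 11²≡5, 12²≡28, 13²≡24, 14²≡22 (mod 29).
So the quadratic residues mod 29 are {1, 4, 5, 6, 7, 9, 13, 16, 20, 22, 23, 24, 25, 28}.

1, 4, 5, 6, 7, 9, 13, 16, 20, 22, 23, 24, 25, 28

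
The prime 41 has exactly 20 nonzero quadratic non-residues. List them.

Square k = 1,…,20 (k and 41−k give the same square):
1²=1, 2²=4, 3²=9, 4²=16, 5²=25, 6²=36, 7²≡8, 8²≡23, 9²≡40, 10²≡18, 11²≡39, 12²≡21, 13²≡5, 14²≡32, 15²≡20, 16²≡10, 17²≡2, 18²≡37, 19²≡33, 20²≡31 (mod 41).
The residues are {1, 2, 4, 5, 8, 9, 10, 16, 18, 20, 21, 23, 25, 31, 32, 33, 36, 37, 39, 40}; the non-residues are the remaining 20 nonzero classes.

3 6 7 11 12 13 14 15 17 19 22 24 26 27 28 29 30 34 35 38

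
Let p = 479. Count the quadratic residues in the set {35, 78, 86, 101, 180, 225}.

3

(35/479) = +1 → QR.
(78/479) = -1 → non-residue.
(86/479) = -1 → non-residue.
(101/479) = -1 → non-residue.
(180/479) = +1 → QR.
(225/479) = +1 → QR.
Total quadratic residues among the 6: 3.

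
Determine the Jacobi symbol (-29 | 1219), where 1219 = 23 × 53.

-1

First reduce: -29 ≡ 1190 (mod 1219).
Pull out 2: since 1219 ≡ 3 (mod 8), (2/1219) = -1.
Reciprocity: 595 ≡ 3 and 1219 ≡ 3 (mod 4), so (595/1219) = −(1219/595).
Reduce top mod 595: now compute (29/595).
Reciprocity: 29 ≡ 1 and 595 ≡ 3 (mod 4), so (29/595) = +(595/29).
Reduce top mod 29: now compute (15/29).
Reciprocity: 15 ≡ 3 and 29 ≡ 1 (mod 4), so (15/29) = +(29/15).
Reduce top mod 15: now compute (14/15).
Pull out 2: since 15 ≡ 7 (mod 8), (2/15) = +1.
Reciprocity: 7 ≡ 3 and 15 ≡ 3 (mod 4), so (7/15) = −(15/7).
Reduce top mod 7: now compute (1/7).
Reached (1/7) = 1. Collecting the sign flips along the way, the symbol is -1.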